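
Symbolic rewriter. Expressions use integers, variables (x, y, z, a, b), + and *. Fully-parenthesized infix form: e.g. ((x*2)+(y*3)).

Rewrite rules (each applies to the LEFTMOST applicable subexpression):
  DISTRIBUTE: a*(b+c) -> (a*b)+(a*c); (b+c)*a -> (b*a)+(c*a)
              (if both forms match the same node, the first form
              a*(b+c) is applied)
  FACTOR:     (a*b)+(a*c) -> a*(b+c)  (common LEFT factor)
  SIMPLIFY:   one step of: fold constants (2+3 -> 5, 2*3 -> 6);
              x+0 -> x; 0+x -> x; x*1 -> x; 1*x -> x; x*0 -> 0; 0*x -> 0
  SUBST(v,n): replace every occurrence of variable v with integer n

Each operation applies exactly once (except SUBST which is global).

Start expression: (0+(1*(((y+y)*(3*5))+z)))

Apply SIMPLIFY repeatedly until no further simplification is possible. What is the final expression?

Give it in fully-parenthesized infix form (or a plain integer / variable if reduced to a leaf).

Answer: (((y+y)*15)+z)

Derivation:
Start: (0+(1*(((y+y)*(3*5))+z)))
Step 1: at root: (0+(1*(((y+y)*(3*5))+z))) -> (1*(((y+y)*(3*5))+z)); overall: (0+(1*(((y+y)*(3*5))+z))) -> (1*(((y+y)*(3*5))+z))
Step 2: at root: (1*(((y+y)*(3*5))+z)) -> (((y+y)*(3*5))+z); overall: (1*(((y+y)*(3*5))+z)) -> (((y+y)*(3*5))+z)
Step 3: at LR: (3*5) -> 15; overall: (((y+y)*(3*5))+z) -> (((y+y)*15)+z)
Fixed point: (((y+y)*15)+z)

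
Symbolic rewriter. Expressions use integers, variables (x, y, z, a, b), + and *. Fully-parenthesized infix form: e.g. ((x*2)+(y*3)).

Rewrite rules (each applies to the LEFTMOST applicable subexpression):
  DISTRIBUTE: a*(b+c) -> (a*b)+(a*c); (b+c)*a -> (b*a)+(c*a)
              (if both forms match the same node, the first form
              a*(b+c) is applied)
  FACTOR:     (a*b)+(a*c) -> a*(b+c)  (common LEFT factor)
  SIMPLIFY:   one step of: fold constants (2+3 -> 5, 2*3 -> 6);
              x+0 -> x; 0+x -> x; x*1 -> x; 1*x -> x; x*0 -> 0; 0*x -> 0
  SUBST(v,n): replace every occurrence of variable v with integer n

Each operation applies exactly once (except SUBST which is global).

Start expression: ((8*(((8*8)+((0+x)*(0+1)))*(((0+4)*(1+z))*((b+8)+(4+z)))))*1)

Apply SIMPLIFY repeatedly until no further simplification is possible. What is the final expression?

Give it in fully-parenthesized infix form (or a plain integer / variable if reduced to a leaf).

Answer: (8*((64+x)*((4*(1+z))*((b+8)+(4+z)))))

Derivation:
Start: ((8*(((8*8)+((0+x)*(0+1)))*(((0+4)*(1+z))*((b+8)+(4+z)))))*1)
Step 1: at root: ((8*(((8*8)+((0+x)*(0+1)))*(((0+4)*(1+z))*((b+8)+(4+z)))))*1) -> (8*(((8*8)+((0+x)*(0+1)))*(((0+4)*(1+z))*((b+8)+(4+z))))); overall: ((8*(((8*8)+((0+x)*(0+1)))*(((0+4)*(1+z))*((b+8)+(4+z)))))*1) -> (8*(((8*8)+((0+x)*(0+1)))*(((0+4)*(1+z))*((b+8)+(4+z)))))
Step 2: at RLL: (8*8) -> 64; overall: (8*(((8*8)+((0+x)*(0+1)))*(((0+4)*(1+z))*((b+8)+(4+z))))) -> (8*((64+((0+x)*(0+1)))*(((0+4)*(1+z))*((b+8)+(4+z)))))
Step 3: at RLRL: (0+x) -> x; overall: (8*((64+((0+x)*(0+1)))*(((0+4)*(1+z))*((b+8)+(4+z))))) -> (8*((64+(x*(0+1)))*(((0+4)*(1+z))*((b+8)+(4+z)))))
Step 4: at RLRR: (0+1) -> 1; overall: (8*((64+(x*(0+1)))*(((0+4)*(1+z))*((b+8)+(4+z))))) -> (8*((64+(x*1))*(((0+4)*(1+z))*((b+8)+(4+z)))))
Step 5: at RLR: (x*1) -> x; overall: (8*((64+(x*1))*(((0+4)*(1+z))*((b+8)+(4+z))))) -> (8*((64+x)*(((0+4)*(1+z))*((b+8)+(4+z)))))
Step 6: at RRLL: (0+4) -> 4; overall: (8*((64+x)*(((0+4)*(1+z))*((b+8)+(4+z))))) -> (8*((64+x)*((4*(1+z))*((b+8)+(4+z)))))
Fixed point: (8*((64+x)*((4*(1+z))*((b+8)+(4+z)))))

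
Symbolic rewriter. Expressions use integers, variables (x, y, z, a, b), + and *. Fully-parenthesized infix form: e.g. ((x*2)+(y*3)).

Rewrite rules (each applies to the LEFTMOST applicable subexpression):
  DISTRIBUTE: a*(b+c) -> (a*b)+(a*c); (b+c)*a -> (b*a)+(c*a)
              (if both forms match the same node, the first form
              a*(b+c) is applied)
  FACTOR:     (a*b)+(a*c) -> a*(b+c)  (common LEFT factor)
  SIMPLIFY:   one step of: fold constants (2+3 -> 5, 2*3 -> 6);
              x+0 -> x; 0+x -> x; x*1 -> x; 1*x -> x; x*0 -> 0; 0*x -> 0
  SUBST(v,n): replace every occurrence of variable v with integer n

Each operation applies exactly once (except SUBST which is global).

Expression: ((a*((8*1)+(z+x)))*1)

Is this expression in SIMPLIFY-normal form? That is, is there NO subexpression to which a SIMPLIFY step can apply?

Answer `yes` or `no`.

Expression: ((a*((8*1)+(z+x)))*1)
Scanning for simplifiable subexpressions (pre-order)...
  at root: ((a*((8*1)+(z+x)))*1) (SIMPLIFIABLE)
  at L: (a*((8*1)+(z+x))) (not simplifiable)
  at LR: ((8*1)+(z+x)) (not simplifiable)
  at LRL: (8*1) (SIMPLIFIABLE)
  at LRR: (z+x) (not simplifiable)
Found simplifiable subexpr at path root: ((a*((8*1)+(z+x)))*1)
One SIMPLIFY step would give: (a*((8*1)+(z+x)))
-> NOT in normal form.

Answer: no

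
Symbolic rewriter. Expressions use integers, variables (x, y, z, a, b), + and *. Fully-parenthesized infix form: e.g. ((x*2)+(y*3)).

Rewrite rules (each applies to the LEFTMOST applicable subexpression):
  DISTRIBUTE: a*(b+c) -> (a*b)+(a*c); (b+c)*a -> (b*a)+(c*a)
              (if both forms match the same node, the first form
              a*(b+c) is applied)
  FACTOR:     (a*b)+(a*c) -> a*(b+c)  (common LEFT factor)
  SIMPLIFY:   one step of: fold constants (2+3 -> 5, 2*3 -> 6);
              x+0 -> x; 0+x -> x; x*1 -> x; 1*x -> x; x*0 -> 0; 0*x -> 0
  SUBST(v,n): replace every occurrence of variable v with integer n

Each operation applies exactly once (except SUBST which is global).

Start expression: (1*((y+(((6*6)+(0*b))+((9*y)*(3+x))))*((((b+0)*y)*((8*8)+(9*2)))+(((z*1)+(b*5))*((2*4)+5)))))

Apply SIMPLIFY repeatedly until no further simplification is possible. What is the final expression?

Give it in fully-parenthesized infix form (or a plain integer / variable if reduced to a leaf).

Answer: ((y+(36+((9*y)*(3+x))))*(((b*y)*82)+((z+(b*5))*13)))

Derivation:
Start: (1*((y+(((6*6)+(0*b))+((9*y)*(3+x))))*((((b+0)*y)*((8*8)+(9*2)))+(((z*1)+(b*5))*((2*4)+5)))))
Step 1: at root: (1*((y+(((6*6)+(0*b))+((9*y)*(3+x))))*((((b+0)*y)*((8*8)+(9*2)))+(((z*1)+(b*5))*((2*4)+5))))) -> ((y+(((6*6)+(0*b))+((9*y)*(3+x))))*((((b+0)*y)*((8*8)+(9*2)))+(((z*1)+(b*5))*((2*4)+5)))); overall: (1*((y+(((6*6)+(0*b))+((9*y)*(3+x))))*((((b+0)*y)*((8*8)+(9*2)))+(((z*1)+(b*5))*((2*4)+5))))) -> ((y+(((6*6)+(0*b))+((9*y)*(3+x))))*((((b+0)*y)*((8*8)+(9*2)))+(((z*1)+(b*5))*((2*4)+5))))
Step 2: at LRLL: (6*6) -> 36; overall: ((y+(((6*6)+(0*b))+((9*y)*(3+x))))*((((b+0)*y)*((8*8)+(9*2)))+(((z*1)+(b*5))*((2*4)+5)))) -> ((y+((36+(0*b))+((9*y)*(3+x))))*((((b+0)*y)*((8*8)+(9*2)))+(((z*1)+(b*5))*((2*4)+5))))
Step 3: at LRLR: (0*b) -> 0; overall: ((y+((36+(0*b))+((9*y)*(3+x))))*((((b+0)*y)*((8*8)+(9*2)))+(((z*1)+(b*5))*((2*4)+5)))) -> ((y+((36+0)+((9*y)*(3+x))))*((((b+0)*y)*((8*8)+(9*2)))+(((z*1)+(b*5))*((2*4)+5))))
Step 4: at LRL: (36+0) -> 36; overall: ((y+((36+0)+((9*y)*(3+x))))*((((b+0)*y)*((8*8)+(9*2)))+(((z*1)+(b*5))*((2*4)+5)))) -> ((y+(36+((9*y)*(3+x))))*((((b+0)*y)*((8*8)+(9*2)))+(((z*1)+(b*5))*((2*4)+5))))
Step 5: at RLLL: (b+0) -> b; overall: ((y+(36+((9*y)*(3+x))))*((((b+0)*y)*((8*8)+(9*2)))+(((z*1)+(b*5))*((2*4)+5)))) -> ((y+(36+((9*y)*(3+x))))*(((b*y)*((8*8)+(9*2)))+(((z*1)+(b*5))*((2*4)+5))))
Step 6: at RLRL: (8*8) -> 64; overall: ((y+(36+((9*y)*(3+x))))*(((b*y)*((8*8)+(9*2)))+(((z*1)+(b*5))*((2*4)+5)))) -> ((y+(36+((9*y)*(3+x))))*(((b*y)*(64+(9*2)))+(((z*1)+(b*5))*((2*4)+5))))
Step 7: at RLRR: (9*2) -> 18; overall: ((y+(36+((9*y)*(3+x))))*(((b*y)*(64+(9*2)))+(((z*1)+(b*5))*((2*4)+5)))) -> ((y+(36+((9*y)*(3+x))))*(((b*y)*(64+18))+(((z*1)+(b*5))*((2*4)+5))))
Step 8: at RLR: (64+18) -> 82; overall: ((y+(36+((9*y)*(3+x))))*(((b*y)*(64+18))+(((z*1)+(b*5))*((2*4)+5)))) -> ((y+(36+((9*y)*(3+x))))*(((b*y)*82)+(((z*1)+(b*5))*((2*4)+5))))
Step 9: at RRLL: (z*1) -> z; overall: ((y+(36+((9*y)*(3+x))))*(((b*y)*82)+(((z*1)+(b*5))*((2*4)+5)))) -> ((y+(36+((9*y)*(3+x))))*(((b*y)*82)+((z+(b*5))*((2*4)+5))))
Step 10: at RRRL: (2*4) -> 8; overall: ((y+(36+((9*y)*(3+x))))*(((b*y)*82)+((z+(b*5))*((2*4)+5)))) -> ((y+(36+((9*y)*(3+x))))*(((b*y)*82)+((z+(b*5))*(8+5))))
Step 11: at RRR: (8+5) -> 13; overall: ((y+(36+((9*y)*(3+x))))*(((b*y)*82)+((z+(b*5))*(8+5)))) -> ((y+(36+((9*y)*(3+x))))*(((b*y)*82)+((z+(b*5))*13)))
Fixed point: ((y+(36+((9*y)*(3+x))))*(((b*y)*82)+((z+(b*5))*13)))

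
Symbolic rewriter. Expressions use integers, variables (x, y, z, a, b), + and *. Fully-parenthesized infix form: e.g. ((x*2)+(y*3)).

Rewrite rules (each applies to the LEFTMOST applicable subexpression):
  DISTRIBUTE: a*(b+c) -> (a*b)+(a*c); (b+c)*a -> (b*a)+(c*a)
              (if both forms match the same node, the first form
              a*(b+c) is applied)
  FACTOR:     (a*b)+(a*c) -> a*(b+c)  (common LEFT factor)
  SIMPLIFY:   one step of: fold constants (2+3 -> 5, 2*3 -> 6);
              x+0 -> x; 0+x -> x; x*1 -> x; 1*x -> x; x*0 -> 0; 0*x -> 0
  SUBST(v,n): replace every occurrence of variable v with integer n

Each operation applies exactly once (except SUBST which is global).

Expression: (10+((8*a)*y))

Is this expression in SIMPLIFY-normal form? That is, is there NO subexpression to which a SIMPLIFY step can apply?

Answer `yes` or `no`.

Answer: yes

Derivation:
Expression: (10+((8*a)*y))
Scanning for simplifiable subexpressions (pre-order)...
  at root: (10+((8*a)*y)) (not simplifiable)
  at R: ((8*a)*y) (not simplifiable)
  at RL: (8*a) (not simplifiable)
Result: no simplifiable subexpression found -> normal form.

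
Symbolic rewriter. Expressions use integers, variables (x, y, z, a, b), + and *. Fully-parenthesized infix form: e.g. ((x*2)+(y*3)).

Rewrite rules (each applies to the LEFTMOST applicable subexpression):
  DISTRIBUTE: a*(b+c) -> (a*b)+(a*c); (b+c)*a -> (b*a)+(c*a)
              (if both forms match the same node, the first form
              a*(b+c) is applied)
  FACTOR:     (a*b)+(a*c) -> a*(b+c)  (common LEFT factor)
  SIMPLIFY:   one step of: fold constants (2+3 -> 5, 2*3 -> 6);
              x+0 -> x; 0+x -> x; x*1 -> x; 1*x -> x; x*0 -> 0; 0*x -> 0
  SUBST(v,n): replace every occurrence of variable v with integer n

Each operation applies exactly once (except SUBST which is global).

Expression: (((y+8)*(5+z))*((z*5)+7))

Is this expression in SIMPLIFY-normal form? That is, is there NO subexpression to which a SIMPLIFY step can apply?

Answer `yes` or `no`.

Expression: (((y+8)*(5+z))*((z*5)+7))
Scanning for simplifiable subexpressions (pre-order)...
  at root: (((y+8)*(5+z))*((z*5)+7)) (not simplifiable)
  at L: ((y+8)*(5+z)) (not simplifiable)
  at LL: (y+8) (not simplifiable)
  at LR: (5+z) (not simplifiable)
  at R: ((z*5)+7) (not simplifiable)
  at RL: (z*5) (not simplifiable)
Result: no simplifiable subexpression found -> normal form.

Answer: yes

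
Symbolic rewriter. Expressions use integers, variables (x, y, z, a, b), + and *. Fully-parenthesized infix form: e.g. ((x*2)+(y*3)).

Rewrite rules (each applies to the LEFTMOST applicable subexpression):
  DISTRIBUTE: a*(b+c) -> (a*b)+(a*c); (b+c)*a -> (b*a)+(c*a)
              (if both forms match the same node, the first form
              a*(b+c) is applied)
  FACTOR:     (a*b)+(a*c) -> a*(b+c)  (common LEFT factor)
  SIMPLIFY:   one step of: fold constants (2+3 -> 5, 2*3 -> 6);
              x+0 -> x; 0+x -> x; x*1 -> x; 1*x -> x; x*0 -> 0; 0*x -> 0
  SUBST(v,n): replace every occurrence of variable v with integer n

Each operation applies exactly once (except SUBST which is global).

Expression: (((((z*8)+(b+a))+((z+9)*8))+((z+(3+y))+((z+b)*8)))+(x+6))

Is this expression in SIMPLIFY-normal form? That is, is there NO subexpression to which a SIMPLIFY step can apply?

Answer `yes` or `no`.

Answer: yes

Derivation:
Expression: (((((z*8)+(b+a))+((z+9)*8))+((z+(3+y))+((z+b)*8)))+(x+6))
Scanning for simplifiable subexpressions (pre-order)...
  at root: (((((z*8)+(b+a))+((z+9)*8))+((z+(3+y))+((z+b)*8)))+(x+6)) (not simplifiable)
  at L: ((((z*8)+(b+a))+((z+9)*8))+((z+(3+y))+((z+b)*8))) (not simplifiable)
  at LL: (((z*8)+(b+a))+((z+9)*8)) (not simplifiable)
  at LLL: ((z*8)+(b+a)) (not simplifiable)
  at LLLL: (z*8) (not simplifiable)
  at LLLR: (b+a) (not simplifiable)
  at LLR: ((z+9)*8) (not simplifiable)
  at LLRL: (z+9) (not simplifiable)
  at LR: ((z+(3+y))+((z+b)*8)) (not simplifiable)
  at LRL: (z+(3+y)) (not simplifiable)
  at LRLR: (3+y) (not simplifiable)
  at LRR: ((z+b)*8) (not simplifiable)
  at LRRL: (z+b) (not simplifiable)
  at R: (x+6) (not simplifiable)
Result: no simplifiable subexpression found -> normal form.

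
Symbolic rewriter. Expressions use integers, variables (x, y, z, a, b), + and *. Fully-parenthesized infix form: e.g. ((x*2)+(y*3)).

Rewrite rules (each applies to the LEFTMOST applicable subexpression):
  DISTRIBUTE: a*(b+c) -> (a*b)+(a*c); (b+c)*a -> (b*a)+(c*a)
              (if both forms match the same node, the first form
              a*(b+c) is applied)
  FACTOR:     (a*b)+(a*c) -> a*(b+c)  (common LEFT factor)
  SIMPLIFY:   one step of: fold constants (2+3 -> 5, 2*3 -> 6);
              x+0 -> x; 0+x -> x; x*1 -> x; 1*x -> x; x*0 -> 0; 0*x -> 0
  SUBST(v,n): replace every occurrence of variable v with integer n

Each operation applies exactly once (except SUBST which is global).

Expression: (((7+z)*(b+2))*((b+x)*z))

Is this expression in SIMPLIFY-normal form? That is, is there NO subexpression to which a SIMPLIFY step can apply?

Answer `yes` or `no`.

Answer: yes

Derivation:
Expression: (((7+z)*(b+2))*((b+x)*z))
Scanning for simplifiable subexpressions (pre-order)...
  at root: (((7+z)*(b+2))*((b+x)*z)) (not simplifiable)
  at L: ((7+z)*(b+2)) (not simplifiable)
  at LL: (7+z) (not simplifiable)
  at LR: (b+2) (not simplifiable)
  at R: ((b+x)*z) (not simplifiable)
  at RL: (b+x) (not simplifiable)
Result: no simplifiable subexpression found -> normal form.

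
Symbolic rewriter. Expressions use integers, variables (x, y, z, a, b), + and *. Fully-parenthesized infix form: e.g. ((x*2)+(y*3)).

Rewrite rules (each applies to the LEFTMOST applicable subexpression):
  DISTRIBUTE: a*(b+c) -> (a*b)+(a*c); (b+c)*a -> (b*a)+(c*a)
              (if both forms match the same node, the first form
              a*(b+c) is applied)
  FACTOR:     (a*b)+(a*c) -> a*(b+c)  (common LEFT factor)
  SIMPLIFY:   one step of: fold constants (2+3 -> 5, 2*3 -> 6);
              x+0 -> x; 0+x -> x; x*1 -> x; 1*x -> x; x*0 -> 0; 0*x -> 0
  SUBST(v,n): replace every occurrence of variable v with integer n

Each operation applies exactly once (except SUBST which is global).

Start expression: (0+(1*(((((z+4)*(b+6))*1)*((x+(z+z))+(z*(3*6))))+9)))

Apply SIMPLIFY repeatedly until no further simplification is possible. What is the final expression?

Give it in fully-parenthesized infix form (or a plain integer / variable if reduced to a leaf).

Start: (0+(1*(((((z+4)*(b+6))*1)*((x+(z+z))+(z*(3*6))))+9)))
Step 1: at root: (0+(1*(((((z+4)*(b+6))*1)*((x+(z+z))+(z*(3*6))))+9))) -> (1*(((((z+4)*(b+6))*1)*((x+(z+z))+(z*(3*6))))+9)); overall: (0+(1*(((((z+4)*(b+6))*1)*((x+(z+z))+(z*(3*6))))+9))) -> (1*(((((z+4)*(b+6))*1)*((x+(z+z))+(z*(3*6))))+9))
Step 2: at root: (1*(((((z+4)*(b+6))*1)*((x+(z+z))+(z*(3*6))))+9)) -> (((((z+4)*(b+6))*1)*((x+(z+z))+(z*(3*6))))+9); overall: (1*(((((z+4)*(b+6))*1)*((x+(z+z))+(z*(3*6))))+9)) -> (((((z+4)*(b+6))*1)*((x+(z+z))+(z*(3*6))))+9)
Step 3: at LL: (((z+4)*(b+6))*1) -> ((z+4)*(b+6)); overall: (((((z+4)*(b+6))*1)*((x+(z+z))+(z*(3*6))))+9) -> ((((z+4)*(b+6))*((x+(z+z))+(z*(3*6))))+9)
Step 4: at LRRR: (3*6) -> 18; overall: ((((z+4)*(b+6))*((x+(z+z))+(z*(3*6))))+9) -> ((((z+4)*(b+6))*((x+(z+z))+(z*18)))+9)
Fixed point: ((((z+4)*(b+6))*((x+(z+z))+(z*18)))+9)

Answer: ((((z+4)*(b+6))*((x+(z+z))+(z*18)))+9)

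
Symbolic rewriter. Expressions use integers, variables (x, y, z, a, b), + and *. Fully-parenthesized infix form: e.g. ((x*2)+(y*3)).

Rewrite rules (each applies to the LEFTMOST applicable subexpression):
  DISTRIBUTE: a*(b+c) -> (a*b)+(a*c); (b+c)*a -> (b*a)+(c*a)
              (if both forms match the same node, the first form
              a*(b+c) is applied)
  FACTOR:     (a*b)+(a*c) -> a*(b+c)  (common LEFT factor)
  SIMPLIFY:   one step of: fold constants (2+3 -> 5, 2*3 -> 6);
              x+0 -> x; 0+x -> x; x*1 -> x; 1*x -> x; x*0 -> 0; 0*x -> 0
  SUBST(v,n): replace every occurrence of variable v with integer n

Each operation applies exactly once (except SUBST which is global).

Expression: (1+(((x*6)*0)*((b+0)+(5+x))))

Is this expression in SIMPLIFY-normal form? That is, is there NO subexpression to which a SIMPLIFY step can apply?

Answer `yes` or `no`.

Expression: (1+(((x*6)*0)*((b+0)+(5+x))))
Scanning for simplifiable subexpressions (pre-order)...
  at root: (1+(((x*6)*0)*((b+0)+(5+x)))) (not simplifiable)
  at R: (((x*6)*0)*((b+0)+(5+x))) (not simplifiable)
  at RL: ((x*6)*0) (SIMPLIFIABLE)
  at RLL: (x*6) (not simplifiable)
  at RR: ((b+0)+(5+x)) (not simplifiable)
  at RRL: (b+0) (SIMPLIFIABLE)
  at RRR: (5+x) (not simplifiable)
Found simplifiable subexpr at path RL: ((x*6)*0)
One SIMPLIFY step would give: (1+(0*((b+0)+(5+x))))
-> NOT in normal form.

Answer: no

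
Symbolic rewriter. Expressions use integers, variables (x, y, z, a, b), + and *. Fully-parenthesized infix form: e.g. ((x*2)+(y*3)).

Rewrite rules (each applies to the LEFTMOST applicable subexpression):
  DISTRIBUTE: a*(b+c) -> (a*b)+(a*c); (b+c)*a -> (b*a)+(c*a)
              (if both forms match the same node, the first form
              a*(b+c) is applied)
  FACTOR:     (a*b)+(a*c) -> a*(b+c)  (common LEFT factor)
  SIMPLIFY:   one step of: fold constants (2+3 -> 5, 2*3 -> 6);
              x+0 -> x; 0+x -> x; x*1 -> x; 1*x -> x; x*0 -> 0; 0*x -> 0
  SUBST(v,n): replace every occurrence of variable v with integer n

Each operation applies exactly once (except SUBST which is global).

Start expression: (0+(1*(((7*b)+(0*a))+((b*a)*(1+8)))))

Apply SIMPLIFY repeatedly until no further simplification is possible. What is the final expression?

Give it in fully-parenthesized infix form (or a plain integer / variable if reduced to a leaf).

Answer: ((7*b)+((b*a)*9))

Derivation:
Start: (0+(1*(((7*b)+(0*a))+((b*a)*(1+8)))))
Step 1: at root: (0+(1*(((7*b)+(0*a))+((b*a)*(1+8))))) -> (1*(((7*b)+(0*a))+((b*a)*(1+8)))); overall: (0+(1*(((7*b)+(0*a))+((b*a)*(1+8))))) -> (1*(((7*b)+(0*a))+((b*a)*(1+8))))
Step 2: at root: (1*(((7*b)+(0*a))+((b*a)*(1+8)))) -> (((7*b)+(0*a))+((b*a)*(1+8))); overall: (1*(((7*b)+(0*a))+((b*a)*(1+8)))) -> (((7*b)+(0*a))+((b*a)*(1+8)))
Step 3: at LR: (0*a) -> 0; overall: (((7*b)+(0*a))+((b*a)*(1+8))) -> (((7*b)+0)+((b*a)*(1+8)))
Step 4: at L: ((7*b)+0) -> (7*b); overall: (((7*b)+0)+((b*a)*(1+8))) -> ((7*b)+((b*a)*(1+8)))
Step 5: at RR: (1+8) -> 9; overall: ((7*b)+((b*a)*(1+8))) -> ((7*b)+((b*a)*9))
Fixed point: ((7*b)+((b*a)*9))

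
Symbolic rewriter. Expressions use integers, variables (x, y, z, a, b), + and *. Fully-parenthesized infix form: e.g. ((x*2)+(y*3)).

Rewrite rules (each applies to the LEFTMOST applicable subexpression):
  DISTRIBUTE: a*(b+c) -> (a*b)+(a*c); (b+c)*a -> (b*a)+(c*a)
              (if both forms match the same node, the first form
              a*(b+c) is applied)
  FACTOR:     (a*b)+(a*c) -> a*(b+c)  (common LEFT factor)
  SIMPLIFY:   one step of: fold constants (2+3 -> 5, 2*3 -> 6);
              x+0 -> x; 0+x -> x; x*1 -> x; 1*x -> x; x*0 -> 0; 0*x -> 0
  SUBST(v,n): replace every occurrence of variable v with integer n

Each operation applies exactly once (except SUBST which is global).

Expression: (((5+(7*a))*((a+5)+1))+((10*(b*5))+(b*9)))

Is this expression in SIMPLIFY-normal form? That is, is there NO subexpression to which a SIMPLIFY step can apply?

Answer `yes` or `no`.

Answer: yes

Derivation:
Expression: (((5+(7*a))*((a+5)+1))+((10*(b*5))+(b*9)))
Scanning for simplifiable subexpressions (pre-order)...
  at root: (((5+(7*a))*((a+5)+1))+((10*(b*5))+(b*9))) (not simplifiable)
  at L: ((5+(7*a))*((a+5)+1)) (not simplifiable)
  at LL: (5+(7*a)) (not simplifiable)
  at LLR: (7*a) (not simplifiable)
  at LR: ((a+5)+1) (not simplifiable)
  at LRL: (a+5) (not simplifiable)
  at R: ((10*(b*5))+(b*9)) (not simplifiable)
  at RL: (10*(b*5)) (not simplifiable)
  at RLR: (b*5) (not simplifiable)
  at RR: (b*9) (not simplifiable)
Result: no simplifiable subexpression found -> normal form.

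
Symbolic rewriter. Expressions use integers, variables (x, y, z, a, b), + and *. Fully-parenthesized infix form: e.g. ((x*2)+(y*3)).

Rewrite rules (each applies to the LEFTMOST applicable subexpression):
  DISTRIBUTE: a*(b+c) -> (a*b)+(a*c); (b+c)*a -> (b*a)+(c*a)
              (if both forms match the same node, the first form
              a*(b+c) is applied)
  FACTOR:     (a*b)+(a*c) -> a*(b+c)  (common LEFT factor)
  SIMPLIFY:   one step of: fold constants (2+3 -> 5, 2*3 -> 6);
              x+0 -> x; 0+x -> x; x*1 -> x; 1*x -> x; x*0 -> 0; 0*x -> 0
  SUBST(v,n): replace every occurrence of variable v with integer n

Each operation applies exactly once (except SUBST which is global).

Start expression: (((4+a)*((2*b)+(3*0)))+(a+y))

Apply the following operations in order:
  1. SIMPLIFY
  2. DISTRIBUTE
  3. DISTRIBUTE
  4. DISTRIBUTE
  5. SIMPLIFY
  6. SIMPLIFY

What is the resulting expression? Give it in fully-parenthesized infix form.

Start: (((4+a)*((2*b)+(3*0)))+(a+y))
Apply SIMPLIFY at LRR (target: (3*0)): (((4+a)*((2*b)+(3*0)))+(a+y)) -> (((4+a)*((2*b)+0))+(a+y))
Apply DISTRIBUTE at L (target: ((4+a)*((2*b)+0))): (((4+a)*((2*b)+0))+(a+y)) -> ((((4+a)*(2*b))+((4+a)*0))+(a+y))
Apply DISTRIBUTE at LL (target: ((4+a)*(2*b))): ((((4+a)*(2*b))+((4+a)*0))+(a+y)) -> ((((4*(2*b))+(a*(2*b)))+((4+a)*0))+(a+y))
Apply DISTRIBUTE at LR (target: ((4+a)*0)): ((((4*(2*b))+(a*(2*b)))+((4+a)*0))+(a+y)) -> ((((4*(2*b))+(a*(2*b)))+((4*0)+(a*0)))+(a+y))
Apply SIMPLIFY at LRL (target: (4*0)): ((((4*(2*b))+(a*(2*b)))+((4*0)+(a*0)))+(a+y)) -> ((((4*(2*b))+(a*(2*b)))+(0+(a*0)))+(a+y))
Apply SIMPLIFY at LR (target: (0+(a*0))): ((((4*(2*b))+(a*(2*b)))+(0+(a*0)))+(a+y)) -> ((((4*(2*b))+(a*(2*b)))+(a*0))+(a+y))

Answer: ((((4*(2*b))+(a*(2*b)))+(a*0))+(a+y))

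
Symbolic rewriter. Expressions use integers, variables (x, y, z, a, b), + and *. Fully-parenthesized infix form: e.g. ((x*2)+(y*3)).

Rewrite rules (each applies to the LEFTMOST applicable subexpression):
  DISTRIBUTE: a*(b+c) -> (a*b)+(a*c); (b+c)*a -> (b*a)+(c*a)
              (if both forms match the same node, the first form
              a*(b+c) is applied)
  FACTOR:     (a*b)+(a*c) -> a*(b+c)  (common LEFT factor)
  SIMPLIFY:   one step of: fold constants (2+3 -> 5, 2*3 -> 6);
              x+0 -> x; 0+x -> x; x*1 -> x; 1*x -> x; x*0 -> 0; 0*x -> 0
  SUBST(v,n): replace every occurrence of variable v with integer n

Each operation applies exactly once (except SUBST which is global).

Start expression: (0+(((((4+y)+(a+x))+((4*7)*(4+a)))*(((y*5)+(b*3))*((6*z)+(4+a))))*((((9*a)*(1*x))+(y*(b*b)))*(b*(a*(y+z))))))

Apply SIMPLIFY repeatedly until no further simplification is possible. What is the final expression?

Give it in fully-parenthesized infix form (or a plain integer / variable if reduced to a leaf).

Start: (0+(((((4+y)+(a+x))+((4*7)*(4+a)))*(((y*5)+(b*3))*((6*z)+(4+a))))*((((9*a)*(1*x))+(y*(b*b)))*(b*(a*(y+z))))))
Step 1: at root: (0+(((((4+y)+(a+x))+((4*7)*(4+a)))*(((y*5)+(b*3))*((6*z)+(4+a))))*((((9*a)*(1*x))+(y*(b*b)))*(b*(a*(y+z)))))) -> (((((4+y)+(a+x))+((4*7)*(4+a)))*(((y*5)+(b*3))*((6*z)+(4+a))))*((((9*a)*(1*x))+(y*(b*b)))*(b*(a*(y+z))))); overall: (0+(((((4+y)+(a+x))+((4*7)*(4+a)))*(((y*5)+(b*3))*((6*z)+(4+a))))*((((9*a)*(1*x))+(y*(b*b)))*(b*(a*(y+z)))))) -> (((((4+y)+(a+x))+((4*7)*(4+a)))*(((y*5)+(b*3))*((6*z)+(4+a))))*((((9*a)*(1*x))+(y*(b*b)))*(b*(a*(y+z)))))
Step 2: at LLRL: (4*7) -> 28; overall: (((((4+y)+(a+x))+((4*7)*(4+a)))*(((y*5)+(b*3))*((6*z)+(4+a))))*((((9*a)*(1*x))+(y*(b*b)))*(b*(a*(y+z))))) -> (((((4+y)+(a+x))+(28*(4+a)))*(((y*5)+(b*3))*((6*z)+(4+a))))*((((9*a)*(1*x))+(y*(b*b)))*(b*(a*(y+z)))))
Step 3: at RLLR: (1*x) -> x; overall: (((((4+y)+(a+x))+(28*(4+a)))*(((y*5)+(b*3))*((6*z)+(4+a))))*((((9*a)*(1*x))+(y*(b*b)))*(b*(a*(y+z))))) -> (((((4+y)+(a+x))+(28*(4+a)))*(((y*5)+(b*3))*((6*z)+(4+a))))*((((9*a)*x)+(y*(b*b)))*(b*(a*(y+z)))))
Fixed point: (((((4+y)+(a+x))+(28*(4+a)))*(((y*5)+(b*3))*((6*z)+(4+a))))*((((9*a)*x)+(y*(b*b)))*(b*(a*(y+z)))))

Answer: (((((4+y)+(a+x))+(28*(4+a)))*(((y*5)+(b*3))*((6*z)+(4+a))))*((((9*a)*x)+(y*(b*b)))*(b*(a*(y+z)))))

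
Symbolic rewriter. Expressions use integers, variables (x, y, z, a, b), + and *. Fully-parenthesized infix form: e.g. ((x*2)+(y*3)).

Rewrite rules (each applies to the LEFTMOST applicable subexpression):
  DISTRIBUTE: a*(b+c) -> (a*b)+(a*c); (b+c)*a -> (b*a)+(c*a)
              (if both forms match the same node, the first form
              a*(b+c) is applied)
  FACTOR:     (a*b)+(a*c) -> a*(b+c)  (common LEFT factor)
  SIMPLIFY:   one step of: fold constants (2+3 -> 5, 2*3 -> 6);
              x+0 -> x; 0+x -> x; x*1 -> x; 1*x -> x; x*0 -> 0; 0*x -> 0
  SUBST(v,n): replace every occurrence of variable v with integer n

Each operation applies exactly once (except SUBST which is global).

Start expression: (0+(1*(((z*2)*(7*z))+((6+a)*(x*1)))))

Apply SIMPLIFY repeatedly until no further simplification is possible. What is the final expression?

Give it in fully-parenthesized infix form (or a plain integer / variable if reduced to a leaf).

Answer: (((z*2)*(7*z))+((6+a)*x))

Derivation:
Start: (0+(1*(((z*2)*(7*z))+((6+a)*(x*1)))))
Step 1: at root: (0+(1*(((z*2)*(7*z))+((6+a)*(x*1))))) -> (1*(((z*2)*(7*z))+((6+a)*(x*1)))); overall: (0+(1*(((z*2)*(7*z))+((6+a)*(x*1))))) -> (1*(((z*2)*(7*z))+((6+a)*(x*1))))
Step 2: at root: (1*(((z*2)*(7*z))+((6+a)*(x*1)))) -> (((z*2)*(7*z))+((6+a)*(x*1))); overall: (1*(((z*2)*(7*z))+((6+a)*(x*1)))) -> (((z*2)*(7*z))+((6+a)*(x*1)))
Step 3: at RR: (x*1) -> x; overall: (((z*2)*(7*z))+((6+a)*(x*1))) -> (((z*2)*(7*z))+((6+a)*x))
Fixed point: (((z*2)*(7*z))+((6+a)*x))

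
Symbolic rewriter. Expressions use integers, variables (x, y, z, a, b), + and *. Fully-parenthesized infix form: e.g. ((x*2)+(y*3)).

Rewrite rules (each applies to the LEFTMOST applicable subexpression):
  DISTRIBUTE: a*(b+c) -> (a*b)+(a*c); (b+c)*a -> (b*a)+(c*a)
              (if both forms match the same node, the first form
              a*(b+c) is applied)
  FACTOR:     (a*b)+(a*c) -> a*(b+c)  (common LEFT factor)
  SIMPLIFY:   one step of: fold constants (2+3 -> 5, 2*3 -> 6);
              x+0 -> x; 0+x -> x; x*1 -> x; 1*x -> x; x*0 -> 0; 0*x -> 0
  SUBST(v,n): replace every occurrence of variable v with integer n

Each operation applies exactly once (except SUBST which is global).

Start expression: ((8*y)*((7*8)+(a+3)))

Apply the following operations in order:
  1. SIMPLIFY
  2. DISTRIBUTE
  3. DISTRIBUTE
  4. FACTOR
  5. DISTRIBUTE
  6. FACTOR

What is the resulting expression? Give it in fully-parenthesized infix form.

Answer: (((8*y)*56)+((8*y)*(a+3)))

Derivation:
Start: ((8*y)*((7*8)+(a+3)))
Apply SIMPLIFY at RL (target: (7*8)): ((8*y)*((7*8)+(a+3))) -> ((8*y)*(56+(a+3)))
Apply DISTRIBUTE at root (target: ((8*y)*(56+(a+3)))): ((8*y)*(56+(a+3))) -> (((8*y)*56)+((8*y)*(a+3)))
Apply DISTRIBUTE at R (target: ((8*y)*(a+3))): (((8*y)*56)+((8*y)*(a+3))) -> (((8*y)*56)+(((8*y)*a)+((8*y)*3)))
Apply FACTOR at R (target: (((8*y)*a)+((8*y)*3))): (((8*y)*56)+(((8*y)*a)+((8*y)*3))) -> (((8*y)*56)+((8*y)*(a+3)))
Apply DISTRIBUTE at R (target: ((8*y)*(a+3))): (((8*y)*56)+((8*y)*(a+3))) -> (((8*y)*56)+(((8*y)*a)+((8*y)*3)))
Apply FACTOR at R (target: (((8*y)*a)+((8*y)*3))): (((8*y)*56)+(((8*y)*a)+((8*y)*3))) -> (((8*y)*56)+((8*y)*(a+3)))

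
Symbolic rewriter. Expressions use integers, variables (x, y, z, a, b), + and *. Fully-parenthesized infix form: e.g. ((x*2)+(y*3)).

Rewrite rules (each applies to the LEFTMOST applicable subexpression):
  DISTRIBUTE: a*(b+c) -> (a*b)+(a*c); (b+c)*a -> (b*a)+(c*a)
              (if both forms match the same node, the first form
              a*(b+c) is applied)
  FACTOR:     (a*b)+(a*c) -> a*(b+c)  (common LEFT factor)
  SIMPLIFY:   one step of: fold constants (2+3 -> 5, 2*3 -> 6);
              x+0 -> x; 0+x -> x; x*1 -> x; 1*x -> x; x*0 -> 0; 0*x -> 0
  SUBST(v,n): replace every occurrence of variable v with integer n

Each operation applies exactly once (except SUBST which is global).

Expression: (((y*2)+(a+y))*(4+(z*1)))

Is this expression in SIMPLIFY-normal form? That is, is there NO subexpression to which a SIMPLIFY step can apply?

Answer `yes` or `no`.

Answer: no

Derivation:
Expression: (((y*2)+(a+y))*(4+(z*1)))
Scanning for simplifiable subexpressions (pre-order)...
  at root: (((y*2)+(a+y))*(4+(z*1))) (not simplifiable)
  at L: ((y*2)+(a+y)) (not simplifiable)
  at LL: (y*2) (not simplifiable)
  at LR: (a+y) (not simplifiable)
  at R: (4+(z*1)) (not simplifiable)
  at RR: (z*1) (SIMPLIFIABLE)
Found simplifiable subexpr at path RR: (z*1)
One SIMPLIFY step would give: (((y*2)+(a+y))*(4+z))
-> NOT in normal form.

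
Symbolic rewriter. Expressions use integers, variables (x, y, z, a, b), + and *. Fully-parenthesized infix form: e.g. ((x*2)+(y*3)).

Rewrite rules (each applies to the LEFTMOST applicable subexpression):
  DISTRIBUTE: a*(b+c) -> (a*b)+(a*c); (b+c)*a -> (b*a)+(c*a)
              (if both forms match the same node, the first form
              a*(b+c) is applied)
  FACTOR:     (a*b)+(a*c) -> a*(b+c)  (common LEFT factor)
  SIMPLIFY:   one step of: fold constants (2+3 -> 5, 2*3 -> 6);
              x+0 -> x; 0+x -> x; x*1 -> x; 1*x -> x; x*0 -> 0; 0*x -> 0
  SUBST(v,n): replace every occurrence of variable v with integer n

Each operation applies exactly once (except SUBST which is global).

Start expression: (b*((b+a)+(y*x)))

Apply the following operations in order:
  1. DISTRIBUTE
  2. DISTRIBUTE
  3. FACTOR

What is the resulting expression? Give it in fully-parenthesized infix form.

Answer: ((b*(b+a))+(b*(y*x)))

Derivation:
Start: (b*((b+a)+(y*x)))
Apply DISTRIBUTE at root (target: (b*((b+a)+(y*x)))): (b*((b+a)+(y*x))) -> ((b*(b+a))+(b*(y*x)))
Apply DISTRIBUTE at L (target: (b*(b+a))): ((b*(b+a))+(b*(y*x))) -> (((b*b)+(b*a))+(b*(y*x)))
Apply FACTOR at L (target: ((b*b)+(b*a))): (((b*b)+(b*a))+(b*(y*x))) -> ((b*(b+a))+(b*(y*x)))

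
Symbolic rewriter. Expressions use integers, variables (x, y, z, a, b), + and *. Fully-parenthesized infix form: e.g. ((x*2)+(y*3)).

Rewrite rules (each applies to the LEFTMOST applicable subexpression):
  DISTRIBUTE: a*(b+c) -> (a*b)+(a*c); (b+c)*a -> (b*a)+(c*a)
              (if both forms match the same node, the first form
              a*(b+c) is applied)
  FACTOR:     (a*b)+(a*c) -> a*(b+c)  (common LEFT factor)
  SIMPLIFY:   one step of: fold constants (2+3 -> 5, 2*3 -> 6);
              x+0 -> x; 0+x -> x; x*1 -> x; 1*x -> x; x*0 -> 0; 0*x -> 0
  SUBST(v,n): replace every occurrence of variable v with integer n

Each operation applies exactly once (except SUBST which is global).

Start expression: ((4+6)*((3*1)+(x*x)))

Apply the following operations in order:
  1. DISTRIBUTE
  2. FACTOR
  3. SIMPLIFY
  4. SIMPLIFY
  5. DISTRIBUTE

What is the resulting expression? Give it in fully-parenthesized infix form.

Start: ((4+6)*((3*1)+(x*x)))
Apply DISTRIBUTE at root (target: ((4+6)*((3*1)+(x*x)))): ((4+6)*((3*1)+(x*x))) -> (((4+6)*(3*1))+((4+6)*(x*x)))
Apply FACTOR at root (target: (((4+6)*(3*1))+((4+6)*(x*x)))): (((4+6)*(3*1))+((4+6)*(x*x))) -> ((4+6)*((3*1)+(x*x)))
Apply SIMPLIFY at L (target: (4+6)): ((4+6)*((3*1)+(x*x))) -> (10*((3*1)+(x*x)))
Apply SIMPLIFY at RL (target: (3*1)): (10*((3*1)+(x*x))) -> (10*(3+(x*x)))
Apply DISTRIBUTE at root (target: (10*(3+(x*x)))): (10*(3+(x*x))) -> ((10*3)+(10*(x*x)))

Answer: ((10*3)+(10*(x*x)))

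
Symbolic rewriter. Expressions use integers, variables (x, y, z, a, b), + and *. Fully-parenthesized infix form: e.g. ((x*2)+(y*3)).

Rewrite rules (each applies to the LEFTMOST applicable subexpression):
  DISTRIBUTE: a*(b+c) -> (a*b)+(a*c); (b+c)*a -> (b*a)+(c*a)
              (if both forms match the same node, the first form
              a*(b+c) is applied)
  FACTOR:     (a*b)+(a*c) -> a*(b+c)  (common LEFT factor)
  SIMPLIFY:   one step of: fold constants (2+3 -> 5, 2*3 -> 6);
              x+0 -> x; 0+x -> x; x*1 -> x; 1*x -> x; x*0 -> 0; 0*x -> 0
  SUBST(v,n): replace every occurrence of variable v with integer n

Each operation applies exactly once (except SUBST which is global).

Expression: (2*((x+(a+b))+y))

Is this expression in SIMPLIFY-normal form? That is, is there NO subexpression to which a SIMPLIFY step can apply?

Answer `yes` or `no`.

Answer: yes

Derivation:
Expression: (2*((x+(a+b))+y))
Scanning for simplifiable subexpressions (pre-order)...
  at root: (2*((x+(a+b))+y)) (not simplifiable)
  at R: ((x+(a+b))+y) (not simplifiable)
  at RL: (x+(a+b)) (not simplifiable)
  at RLR: (a+b) (not simplifiable)
Result: no simplifiable subexpression found -> normal form.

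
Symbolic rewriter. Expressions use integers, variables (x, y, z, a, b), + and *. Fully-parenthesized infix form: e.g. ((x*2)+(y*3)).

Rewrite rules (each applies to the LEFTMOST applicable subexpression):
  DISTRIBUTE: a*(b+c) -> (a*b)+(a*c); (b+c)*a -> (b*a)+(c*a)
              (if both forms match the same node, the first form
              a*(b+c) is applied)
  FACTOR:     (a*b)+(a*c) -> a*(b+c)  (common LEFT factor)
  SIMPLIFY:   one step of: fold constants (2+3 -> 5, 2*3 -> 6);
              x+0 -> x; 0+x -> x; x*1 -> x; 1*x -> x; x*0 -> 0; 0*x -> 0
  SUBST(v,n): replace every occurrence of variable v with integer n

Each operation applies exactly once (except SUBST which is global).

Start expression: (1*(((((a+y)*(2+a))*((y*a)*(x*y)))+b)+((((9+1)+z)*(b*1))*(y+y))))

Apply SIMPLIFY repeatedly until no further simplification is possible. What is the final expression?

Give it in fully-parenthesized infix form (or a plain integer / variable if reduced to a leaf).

Answer: (((((a+y)*(2+a))*((y*a)*(x*y)))+b)+(((10+z)*b)*(y+y)))

Derivation:
Start: (1*(((((a+y)*(2+a))*((y*a)*(x*y)))+b)+((((9+1)+z)*(b*1))*(y+y))))
Step 1: at root: (1*(((((a+y)*(2+a))*((y*a)*(x*y)))+b)+((((9+1)+z)*(b*1))*(y+y)))) -> (((((a+y)*(2+a))*((y*a)*(x*y)))+b)+((((9+1)+z)*(b*1))*(y+y))); overall: (1*(((((a+y)*(2+a))*((y*a)*(x*y)))+b)+((((9+1)+z)*(b*1))*(y+y)))) -> (((((a+y)*(2+a))*((y*a)*(x*y)))+b)+((((9+1)+z)*(b*1))*(y+y)))
Step 2: at RLLL: (9+1) -> 10; overall: (((((a+y)*(2+a))*((y*a)*(x*y)))+b)+((((9+1)+z)*(b*1))*(y+y))) -> (((((a+y)*(2+a))*((y*a)*(x*y)))+b)+(((10+z)*(b*1))*(y+y)))
Step 3: at RLR: (b*1) -> b; overall: (((((a+y)*(2+a))*((y*a)*(x*y)))+b)+(((10+z)*(b*1))*(y+y))) -> (((((a+y)*(2+a))*((y*a)*(x*y)))+b)+(((10+z)*b)*(y+y)))
Fixed point: (((((a+y)*(2+a))*((y*a)*(x*y)))+b)+(((10+z)*b)*(y+y)))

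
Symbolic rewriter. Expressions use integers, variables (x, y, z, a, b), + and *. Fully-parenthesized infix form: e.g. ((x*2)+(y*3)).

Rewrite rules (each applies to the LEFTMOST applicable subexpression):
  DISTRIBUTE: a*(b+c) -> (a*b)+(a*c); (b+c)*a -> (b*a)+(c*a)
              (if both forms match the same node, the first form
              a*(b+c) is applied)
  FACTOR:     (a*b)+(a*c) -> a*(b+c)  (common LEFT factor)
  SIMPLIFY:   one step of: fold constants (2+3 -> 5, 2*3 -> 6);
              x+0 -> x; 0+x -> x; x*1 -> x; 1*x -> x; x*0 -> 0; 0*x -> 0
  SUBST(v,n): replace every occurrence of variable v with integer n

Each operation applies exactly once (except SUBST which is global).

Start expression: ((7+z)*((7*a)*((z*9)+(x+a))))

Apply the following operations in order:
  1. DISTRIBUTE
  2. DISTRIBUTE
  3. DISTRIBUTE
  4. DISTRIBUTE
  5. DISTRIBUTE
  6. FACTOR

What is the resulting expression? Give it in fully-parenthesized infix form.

Start: ((7+z)*((7*a)*((z*9)+(x+a))))
Apply DISTRIBUTE at root (target: ((7+z)*((7*a)*((z*9)+(x+a))))): ((7+z)*((7*a)*((z*9)+(x+a)))) -> ((7*((7*a)*((z*9)+(x+a))))+(z*((7*a)*((z*9)+(x+a)))))
Apply DISTRIBUTE at LR (target: ((7*a)*((z*9)+(x+a)))): ((7*((7*a)*((z*9)+(x+a))))+(z*((7*a)*((z*9)+(x+a))))) -> ((7*(((7*a)*(z*9))+((7*a)*(x+a))))+(z*((7*a)*((z*9)+(x+a)))))
Apply DISTRIBUTE at L (target: (7*(((7*a)*(z*9))+((7*a)*(x+a))))): ((7*(((7*a)*(z*9))+((7*a)*(x+a))))+(z*((7*a)*((z*9)+(x+a))))) -> (((7*((7*a)*(z*9)))+(7*((7*a)*(x+a))))+(z*((7*a)*((z*9)+(x+a)))))
Apply DISTRIBUTE at LRR (target: ((7*a)*(x+a))): (((7*((7*a)*(z*9)))+(7*((7*a)*(x+a))))+(z*((7*a)*((z*9)+(x+a))))) -> (((7*((7*a)*(z*9)))+(7*(((7*a)*x)+((7*a)*a))))+(z*((7*a)*((z*9)+(x+a)))))
Apply DISTRIBUTE at LR (target: (7*(((7*a)*x)+((7*a)*a)))): (((7*((7*a)*(z*9)))+(7*(((7*a)*x)+((7*a)*a))))+(z*((7*a)*((z*9)+(x+a))))) -> (((7*((7*a)*(z*9)))+((7*((7*a)*x))+(7*((7*a)*a))))+(z*((7*a)*((z*9)+(x+a)))))
Apply FACTOR at LR (target: ((7*((7*a)*x))+(7*((7*a)*a)))): (((7*((7*a)*(z*9)))+((7*((7*a)*x))+(7*((7*a)*a))))+(z*((7*a)*((z*9)+(x+a))))) -> (((7*((7*a)*(z*9)))+(7*(((7*a)*x)+((7*a)*a))))+(z*((7*a)*((z*9)+(x+a)))))

Answer: (((7*((7*a)*(z*9)))+(7*(((7*a)*x)+((7*a)*a))))+(z*((7*a)*((z*9)+(x+a)))))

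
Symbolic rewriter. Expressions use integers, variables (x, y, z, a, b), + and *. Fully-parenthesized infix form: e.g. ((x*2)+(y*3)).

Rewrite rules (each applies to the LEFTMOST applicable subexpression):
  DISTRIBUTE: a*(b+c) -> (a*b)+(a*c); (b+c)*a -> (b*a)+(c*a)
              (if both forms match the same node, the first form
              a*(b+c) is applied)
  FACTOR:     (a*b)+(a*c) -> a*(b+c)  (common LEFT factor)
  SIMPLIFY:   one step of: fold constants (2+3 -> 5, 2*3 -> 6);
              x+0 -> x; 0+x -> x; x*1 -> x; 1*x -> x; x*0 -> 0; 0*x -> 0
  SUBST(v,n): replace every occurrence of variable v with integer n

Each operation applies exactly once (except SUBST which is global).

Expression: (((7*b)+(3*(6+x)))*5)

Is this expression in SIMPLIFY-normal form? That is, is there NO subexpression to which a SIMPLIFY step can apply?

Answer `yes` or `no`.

Expression: (((7*b)+(3*(6+x)))*5)
Scanning for simplifiable subexpressions (pre-order)...
  at root: (((7*b)+(3*(6+x)))*5) (not simplifiable)
  at L: ((7*b)+(3*(6+x))) (not simplifiable)
  at LL: (7*b) (not simplifiable)
  at LR: (3*(6+x)) (not simplifiable)
  at LRR: (6+x) (not simplifiable)
Result: no simplifiable subexpression found -> normal form.

Answer: yes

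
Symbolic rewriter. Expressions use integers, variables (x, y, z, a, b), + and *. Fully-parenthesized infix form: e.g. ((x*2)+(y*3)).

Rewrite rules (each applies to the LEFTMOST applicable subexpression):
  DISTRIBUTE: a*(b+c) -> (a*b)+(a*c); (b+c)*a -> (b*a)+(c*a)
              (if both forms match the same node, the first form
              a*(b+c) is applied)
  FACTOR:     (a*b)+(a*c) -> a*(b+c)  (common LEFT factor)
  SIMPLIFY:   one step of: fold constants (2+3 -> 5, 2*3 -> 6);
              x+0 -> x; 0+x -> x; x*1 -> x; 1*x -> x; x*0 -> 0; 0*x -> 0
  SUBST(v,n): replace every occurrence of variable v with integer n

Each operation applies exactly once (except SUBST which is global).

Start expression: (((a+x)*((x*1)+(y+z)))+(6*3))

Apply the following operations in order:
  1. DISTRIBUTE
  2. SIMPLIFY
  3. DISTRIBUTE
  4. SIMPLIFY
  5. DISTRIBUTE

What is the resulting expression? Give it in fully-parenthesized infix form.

Start: (((a+x)*((x*1)+(y+z)))+(6*3))
Apply DISTRIBUTE at L (target: ((a+x)*((x*1)+(y+z)))): (((a+x)*((x*1)+(y+z)))+(6*3)) -> ((((a+x)*(x*1))+((a+x)*(y+z)))+(6*3))
Apply SIMPLIFY at LLR (target: (x*1)): ((((a+x)*(x*1))+((a+x)*(y+z)))+(6*3)) -> ((((a+x)*x)+((a+x)*(y+z)))+(6*3))
Apply DISTRIBUTE at LL (target: ((a+x)*x)): ((((a+x)*x)+((a+x)*(y+z)))+(6*3)) -> ((((a*x)+(x*x))+((a+x)*(y+z)))+(6*3))
Apply SIMPLIFY at R (target: (6*3)): ((((a*x)+(x*x))+((a+x)*(y+z)))+(6*3)) -> ((((a*x)+(x*x))+((a+x)*(y+z)))+18)
Apply DISTRIBUTE at LR (target: ((a+x)*(y+z))): ((((a*x)+(x*x))+((a+x)*(y+z)))+18) -> ((((a*x)+(x*x))+(((a+x)*y)+((a+x)*z)))+18)

Answer: ((((a*x)+(x*x))+(((a+x)*y)+((a+x)*z)))+18)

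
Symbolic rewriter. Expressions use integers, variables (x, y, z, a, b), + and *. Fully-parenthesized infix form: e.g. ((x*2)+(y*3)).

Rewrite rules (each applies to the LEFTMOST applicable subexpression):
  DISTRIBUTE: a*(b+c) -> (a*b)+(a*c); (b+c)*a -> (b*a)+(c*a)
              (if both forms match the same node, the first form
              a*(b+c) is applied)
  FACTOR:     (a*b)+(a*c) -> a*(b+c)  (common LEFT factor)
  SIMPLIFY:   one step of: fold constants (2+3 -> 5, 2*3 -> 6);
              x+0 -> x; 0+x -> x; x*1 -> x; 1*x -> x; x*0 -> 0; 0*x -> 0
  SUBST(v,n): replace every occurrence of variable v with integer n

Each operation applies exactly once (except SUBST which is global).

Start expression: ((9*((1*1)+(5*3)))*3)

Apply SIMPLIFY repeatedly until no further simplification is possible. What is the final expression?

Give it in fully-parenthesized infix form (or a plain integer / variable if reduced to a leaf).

Start: ((9*((1*1)+(5*3)))*3)
Step 1: at LRL: (1*1) -> 1; overall: ((9*((1*1)+(5*3)))*3) -> ((9*(1+(5*3)))*3)
Step 2: at LRR: (5*3) -> 15; overall: ((9*(1+(5*3)))*3) -> ((9*(1+15))*3)
Step 3: at LR: (1+15) -> 16; overall: ((9*(1+15))*3) -> ((9*16)*3)
Step 4: at L: (9*16) -> 144; overall: ((9*16)*3) -> (144*3)
Step 5: at root: (144*3) -> 432; overall: (144*3) -> 432
Fixed point: 432

Answer: 432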